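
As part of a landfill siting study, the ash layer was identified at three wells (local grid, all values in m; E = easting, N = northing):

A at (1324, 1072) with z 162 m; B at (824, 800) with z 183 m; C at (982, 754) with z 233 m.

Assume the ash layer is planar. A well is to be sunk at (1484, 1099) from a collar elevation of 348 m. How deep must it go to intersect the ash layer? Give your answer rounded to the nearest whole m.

167 m

Let the plane be z = a·E + b·N + c.
B−A: −500a − 272b = 21;  C−A: −342a − 318b = 71.
Solving gives a = 0.19149, b = −0.42922.
Then c = 162 − a·1324 − b·1072 = 368.58.
At (1484, 1099): z_contact = 284.2 − 471.7 + 368.58 = 181.1 m.
Depth below ground = 348 − 181.1 = 167 m.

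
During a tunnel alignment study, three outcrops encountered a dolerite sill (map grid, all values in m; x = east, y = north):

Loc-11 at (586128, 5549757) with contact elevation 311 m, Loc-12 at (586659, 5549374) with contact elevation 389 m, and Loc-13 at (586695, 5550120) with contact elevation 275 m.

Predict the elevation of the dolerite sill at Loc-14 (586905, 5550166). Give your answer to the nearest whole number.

Let the plane be z = a·x + b·y + c.
Loc-12−Loc-11: 531a − 383b = 78;  Loc-13−Loc-11: 567a + 363b = −36.
Solving gives a = 0.03543670, b = −0.15452510.
Then c = 311 − a·586128 − b·5549757 = 837117.29.
At (586905, 5550166): z = 20798.0 − 857639.9 + 837117.29 = 275.3 m.

275 m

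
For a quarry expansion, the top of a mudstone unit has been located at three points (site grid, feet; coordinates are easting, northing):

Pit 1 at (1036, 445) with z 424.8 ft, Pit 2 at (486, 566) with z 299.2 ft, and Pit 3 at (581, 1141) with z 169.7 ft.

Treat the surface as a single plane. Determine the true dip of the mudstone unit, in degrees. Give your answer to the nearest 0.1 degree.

17.1°

Two edge vectors: Pit 1→Pit 2 = (-550, 121, -125.6), Pit 1→Pit 3 = (-455, 696, -255.1).
Normal n = (Pit 1→Pit 2) × (Pit 1→Pit 3) = (56550.5, -83157, -327745).
So ∂z/∂easting = −n_x/n_z = 0.17254 and ∂z/∂northing = −n_y/n_z = −0.25372.
Gradient magnitude |∇z| = √(a² + b²) = √(0.02977 + 0.06438) = 0.30684.
True dip = arctan(0.30684) = 17.1°, dipping toward NW (azimuth ≈ 326°).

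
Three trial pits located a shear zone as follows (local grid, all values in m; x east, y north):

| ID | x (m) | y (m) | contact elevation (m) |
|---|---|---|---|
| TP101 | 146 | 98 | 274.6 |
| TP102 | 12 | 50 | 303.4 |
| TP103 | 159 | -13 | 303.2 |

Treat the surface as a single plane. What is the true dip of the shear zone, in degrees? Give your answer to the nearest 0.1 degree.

Let the plane be z = a·x + b·y + c.
TP102−TP101: −134a − 48b = 28.8;  TP103−TP101: 13a − 111b = 28.6.
Solving gives a = −0.11769, b = −0.27144.
Gradient magnitude |∇z| = √(a² + b²) = √(0.01385 + 0.07368) = 0.29586.
True dip = arctan(0.29586) = 16.5°, dipping toward NNE (azimuth ≈ 023°).

16.5°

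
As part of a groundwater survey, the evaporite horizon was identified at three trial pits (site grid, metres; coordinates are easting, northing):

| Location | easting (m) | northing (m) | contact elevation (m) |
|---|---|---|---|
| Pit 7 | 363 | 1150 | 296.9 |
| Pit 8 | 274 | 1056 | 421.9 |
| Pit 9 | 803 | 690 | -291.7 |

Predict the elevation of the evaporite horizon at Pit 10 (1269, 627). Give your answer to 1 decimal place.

-928.6 m

Let the plane be z = a·easting + b·northing + c.
Pit 8−Pit 7: −89a − 94b = 125;  Pit 9−Pit 7: 440a − 460b = −588.6.
Solving gives a = −1.370940, b = −0.031769.
Then c = 296.9 − a·363 − b·1150 = 831.09.
At (1269, 627): z = −1739.7 − 19.9 + 831.09 = -928.6 m.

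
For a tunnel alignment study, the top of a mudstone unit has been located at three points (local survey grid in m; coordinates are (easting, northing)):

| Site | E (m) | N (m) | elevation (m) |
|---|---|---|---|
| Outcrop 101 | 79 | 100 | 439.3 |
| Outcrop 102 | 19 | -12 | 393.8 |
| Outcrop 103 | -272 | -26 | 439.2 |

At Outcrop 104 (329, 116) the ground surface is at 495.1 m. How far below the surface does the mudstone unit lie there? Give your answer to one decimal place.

Two edge vectors: Outcrop 101→Outcrop 102 = (-60, -112, -45.5), Outcrop 101→Outcrop 103 = (-351, -126, -0.1).
Normal n = (Outcrop 101→Outcrop 102) × (Outcrop 101→Outcrop 103) = (-5721.8, 15964.5, -31752).
So ∂z/∂E = −n_x/n_z = −0.18020 and ∂z/∂N = −n_y/n_z = 0.50279.
Intercept c from Outcrop 101: 439.3 + 14.24 − 50.28 = 403.26.
At (329, 116): z_contact = −59.29 + 58.32 + 403.26 = 402.29 m.
Depth below ground = 495.1 − 402.29 = 92.8 m.

92.8 m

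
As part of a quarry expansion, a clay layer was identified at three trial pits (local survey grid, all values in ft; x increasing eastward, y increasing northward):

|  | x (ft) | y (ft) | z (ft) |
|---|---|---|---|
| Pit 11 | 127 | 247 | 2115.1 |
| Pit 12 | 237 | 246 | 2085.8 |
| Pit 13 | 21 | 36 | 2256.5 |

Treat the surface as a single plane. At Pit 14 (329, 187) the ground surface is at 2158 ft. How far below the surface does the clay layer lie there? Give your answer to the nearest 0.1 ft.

Two edge vectors: Pit 11→Pit 12 = (110, -1, -29.3), Pit 11→Pit 13 = (-106, -211, 141.4).
Normal n = (Pit 11→Pit 12) × (Pit 11→Pit 13) = (-6323.7, -12448.2, -23316).
So ∂z/∂x = −n_x/n_z = −0.27122 and ∂z/∂y = −n_y/n_z = −0.53389.
Intercept c from Pit 11: 2115.1 + 34.44 + 131.87 = 2281.42.
At (329, 187): z_contact = −89.23 − 99.84 + 2281.42 = 2092.35 ft.
Depth below ground = 2158 − 2092.35 = 65.7 ft.

65.7 ft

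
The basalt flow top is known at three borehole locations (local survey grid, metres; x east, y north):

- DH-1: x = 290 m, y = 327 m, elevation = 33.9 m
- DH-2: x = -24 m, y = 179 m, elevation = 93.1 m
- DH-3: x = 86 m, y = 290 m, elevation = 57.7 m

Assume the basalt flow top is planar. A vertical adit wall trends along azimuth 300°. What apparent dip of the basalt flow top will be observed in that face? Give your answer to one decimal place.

Two edge vectors: DH-1→DH-2 = (-314, -148, 59.2), DH-1→DH-3 = (-204, -37, 23.8).
Normal n = (DH-1→DH-2) × (DH-1→DH-3) = (-1332, -4603.6, -18574).
So ∂z/∂x = −n_x/n_z = −0.07171 and ∂z/∂y = −n_y/n_z = −0.24785.
Unit vector along 300° is (sin 300°, cos 300°) = (-0.8660, 0.5000).
Slope in that direction = a·(-0.8660) + b·(0.5000) = −0.06182.
Apparent dip = arctan|0.06182| = 3.5° (true dip is 14.5°, so apparent ≤ true as expected).

3.5°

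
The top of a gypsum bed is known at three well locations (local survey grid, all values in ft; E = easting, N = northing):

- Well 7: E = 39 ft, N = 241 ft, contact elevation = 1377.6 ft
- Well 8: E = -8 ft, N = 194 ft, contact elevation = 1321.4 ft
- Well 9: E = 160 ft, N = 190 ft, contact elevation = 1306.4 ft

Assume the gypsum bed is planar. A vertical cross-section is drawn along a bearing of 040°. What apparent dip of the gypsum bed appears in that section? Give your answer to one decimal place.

42.7°

Let the plane be z = a·E + b·N + c.
Well 8−Well 7: −47a − 47b = −56.2;  Well 9−Well 7: 121a − 51b = −71.2.
Solving gives a = −0.05940, b = 1.25515.
Unit vector along 040° is (sin 40°, cos 40°) = (0.6428, 0.7660).
Slope in that direction = a·(0.6428) + b·(0.7660) = 0.92332.
Apparent dip = arctan|0.92332| = 42.7° (true dip is 51.5°, so apparent ≤ true as expected).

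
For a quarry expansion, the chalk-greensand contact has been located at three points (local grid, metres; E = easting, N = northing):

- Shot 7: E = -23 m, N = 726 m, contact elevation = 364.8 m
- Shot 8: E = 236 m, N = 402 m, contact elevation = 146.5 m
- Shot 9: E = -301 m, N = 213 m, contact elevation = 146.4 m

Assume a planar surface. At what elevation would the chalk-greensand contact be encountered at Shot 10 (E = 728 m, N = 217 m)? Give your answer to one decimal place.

Two edge vectors: Shot 7→Shot 8 = (259, -324, -218.3), Shot 7→Shot 9 = (-278, -513, -218.4).
Normal n = (Shot 7→Shot 8) × (Shot 7→Shot 9) = (-41226.3, 117253, -222939).
So ∂z/∂E = −n_x/n_z = −0.18492 and ∂z/∂N = −n_y/n_z = 0.52594.
Intercept c from Shot 7: 364.8 − 4.25 − 381.83 = −21.29.
At (728, 217): z = −134.6 + 114.1 − 21.29 = -41.8 m.

-41.8 m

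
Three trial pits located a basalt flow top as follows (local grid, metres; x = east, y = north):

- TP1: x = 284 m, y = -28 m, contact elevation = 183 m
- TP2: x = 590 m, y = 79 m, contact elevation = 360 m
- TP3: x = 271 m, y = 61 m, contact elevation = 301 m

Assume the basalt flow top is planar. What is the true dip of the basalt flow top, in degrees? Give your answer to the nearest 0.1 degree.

53.4°

Let the plane be z = a·x + b·y + c.
TP2−TP1: 306a + 107b = 177;  TP3−TP1: −13a + 89b = 118.
Solving gives a = 0.10924, b = 1.34180.
Gradient magnitude |∇z| = √(a² + b²) = √(0.01193 + 1.80042) = 1.34624.
True dip = arctan(1.34624) = 53.4°, dipping toward S (azimuth ≈ 185°).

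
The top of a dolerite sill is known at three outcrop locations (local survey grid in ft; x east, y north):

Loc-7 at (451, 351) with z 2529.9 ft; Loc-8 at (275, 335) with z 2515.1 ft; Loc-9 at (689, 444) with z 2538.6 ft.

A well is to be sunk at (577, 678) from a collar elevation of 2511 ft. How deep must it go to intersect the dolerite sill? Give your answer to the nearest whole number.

21 ft

Let the plane be z = a·x + b·y + c.
Loc-8−Loc-7: −176a − 16b = −14.8;  Loc-9−Loc-7: 238a + 93b = 8.7.
Solving gives a = 0.09850, b = −0.15854.
Then c = 2529.9 − a·451 − b·351 = 2541.12.
At (577, 678): z_contact = 56.8 − 107.5 + 2541.12 = 2490.5 ft.
Depth below ground = 2511 − 2490.5 = 21 ft.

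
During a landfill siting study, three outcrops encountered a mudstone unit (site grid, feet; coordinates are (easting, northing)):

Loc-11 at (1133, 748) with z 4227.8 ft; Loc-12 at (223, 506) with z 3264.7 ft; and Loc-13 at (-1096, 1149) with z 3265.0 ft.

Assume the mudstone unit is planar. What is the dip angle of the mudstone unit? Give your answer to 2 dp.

Let the plane be z = a·E + b·N + c.
Loc-12−Loc-11: −910a − 242b = −963.1;  Loc-13−Loc-11: −2229a + 401b = −962.8.
Solving gives a = 0.68471, b = 1.40502.
Gradient magnitude |∇z| = √(a² + b²) = √(0.46883 + 1.97409) = 1.56298.
True dip = arctan(1.56298) = 57.39°, dipping toward SSW (azimuth ≈ 206°).

57.39°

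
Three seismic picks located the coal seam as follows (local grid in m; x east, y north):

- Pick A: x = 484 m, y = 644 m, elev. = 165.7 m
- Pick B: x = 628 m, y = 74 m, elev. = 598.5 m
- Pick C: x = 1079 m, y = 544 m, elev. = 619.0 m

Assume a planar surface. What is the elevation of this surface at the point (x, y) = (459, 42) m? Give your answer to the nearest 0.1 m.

505.5 m

Let the plane be z = a·x + b·y + c.
Pick B−Pick A: 144a − 570b = 432.8;  Pick C−Pick A: 595a − 100b = 453.3.
Solving gives a = 0.662359, b = −0.591966.
Then c = 165.7 − a·484 − b·644 = 226.34.
At (459, 42): z = 304.0 − 24.9 + 226.34 = 505.5 m.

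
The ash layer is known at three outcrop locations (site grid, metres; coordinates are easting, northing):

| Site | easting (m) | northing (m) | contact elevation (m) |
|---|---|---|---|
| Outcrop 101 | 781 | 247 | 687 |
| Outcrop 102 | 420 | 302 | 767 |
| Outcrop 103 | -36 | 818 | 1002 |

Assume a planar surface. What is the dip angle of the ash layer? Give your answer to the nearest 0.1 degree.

19.2°

Let the plane be z = a·easting + b·northing + c.
Outcrop 102−Outcrop 101: −361a + 55b = 80;  Outcrop 103−Outcrop 101: −817a + 571b = 315.
Solving gives a = −0.17590, b = 0.29998.
Gradient magnitude |∇z| = √(a² + b²) = √(0.03094 + 0.08999) = 0.34775.
True dip = arctan(0.34775) = 19.2°, dipping toward SSE (azimuth ≈ 150°).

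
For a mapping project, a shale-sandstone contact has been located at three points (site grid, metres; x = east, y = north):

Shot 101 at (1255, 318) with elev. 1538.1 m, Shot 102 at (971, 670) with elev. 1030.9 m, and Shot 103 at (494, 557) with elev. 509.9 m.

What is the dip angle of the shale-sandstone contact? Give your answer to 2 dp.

Two edge vectors: Shot 101→Shot 102 = (-284, 352, -507.2), Shot 101→Shot 103 = (-761, 239, -1028.2).
Normal n = (Shot 101→Shot 102) × (Shot 101→Shot 103) = (-240705.6, 93970.4, 199996).
So ∂z/∂x = −n_x/n_z = 1.20355 and ∂z/∂y = −n_y/n_z = −0.46986.
Gradient magnitude |∇z| = √(a² + b²) = √(1.44854 + 0.22077) = 1.29202.
True dip = arctan(1.29202) = 52.26°, dipping toward WNW (azimuth ≈ 291°).

52.26°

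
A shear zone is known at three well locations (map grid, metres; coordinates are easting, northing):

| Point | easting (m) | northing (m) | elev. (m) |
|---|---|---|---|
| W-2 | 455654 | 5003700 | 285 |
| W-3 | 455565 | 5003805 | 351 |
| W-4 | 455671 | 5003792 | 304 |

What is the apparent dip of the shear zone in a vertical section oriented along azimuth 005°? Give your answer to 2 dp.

13.79°

Let the plane be z = a·easting + b·northing + c.
W-3−W-2: −89a + 105b = 66;  W-4−W-2: 17a + 92b = 19.
Solving gives a = −0.40880, b = 0.28206.
Unit vector along 005° is (sin 5°, cos 5°) = (0.0872, 0.9962).
Slope in that direction = a·(0.0872) + b·(0.9962) = 0.24536.
Apparent dip = arctan|0.24536| = 13.79° (true dip is 26.4°, so apparent ≤ true as expected).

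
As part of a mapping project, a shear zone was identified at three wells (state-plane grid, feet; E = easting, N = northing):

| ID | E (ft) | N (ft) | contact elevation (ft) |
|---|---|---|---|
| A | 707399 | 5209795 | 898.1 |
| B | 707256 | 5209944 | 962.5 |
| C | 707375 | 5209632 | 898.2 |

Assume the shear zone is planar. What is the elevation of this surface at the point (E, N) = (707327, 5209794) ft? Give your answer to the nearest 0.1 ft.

Let the plane be z = a·E + b·N + c.
B−A: −143a + 149b = 64.4;  C−A: −24a − 163b = 0.1.
Solving gives a = −0.391002418, b = 0.056957411.
Then c = 898.1 − a·707399 − b·5209795 = −19243.62.
At (707327, 5209794): z = −276566.6 + 296736.4 − 19243.62 = 926.2 ft.

926.2 ft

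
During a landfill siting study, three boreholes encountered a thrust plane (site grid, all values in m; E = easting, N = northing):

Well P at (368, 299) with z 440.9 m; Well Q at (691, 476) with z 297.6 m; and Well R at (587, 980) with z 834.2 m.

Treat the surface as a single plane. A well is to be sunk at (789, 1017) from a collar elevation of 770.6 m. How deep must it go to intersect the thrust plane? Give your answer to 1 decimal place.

90.4 m

Two edge vectors: Well P→Well Q = (323, 177, -143.3), Well P→Well R = (219, 681, 393.3).
Normal n = (Well P→Well Q) × (Well P→Well R) = (167201.4, -158418.6, 181200).
So ∂z/∂E = −n_x/n_z = −0.922745 and ∂z/∂N = −n_y/n_z = 0.874275.
Intercept c from Well P: 440.9 + 339.57 − 261.41 = 519.06.
At (789, 1017): z_contact = −728.05 + 889.14 + 519.06 = 680.15 m.
Depth below ground = 770.6 − 680.15 = 90.4 m.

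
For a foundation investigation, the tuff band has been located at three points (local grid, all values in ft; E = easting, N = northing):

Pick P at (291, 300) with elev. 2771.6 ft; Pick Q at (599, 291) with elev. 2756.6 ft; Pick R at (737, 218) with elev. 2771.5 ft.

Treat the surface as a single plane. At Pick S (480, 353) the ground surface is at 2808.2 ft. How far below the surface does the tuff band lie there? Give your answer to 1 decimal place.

64.2 ft

Two edge vectors: Pick P→Pick Q = (308, -9, -15), Pick P→Pick R = (446, -82, -0.1).
Normal n = (Pick P→Pick Q) × (Pick P→Pick R) = (-1229.1, -6659.2, -21242).
So ∂z/∂E = −n_x/n_z = −0.05786 and ∂z/∂N = −n_y/n_z = −0.31349.
Intercept c from Pick P: 2771.6 + 16.84 + 94.05 = 2882.49.
At (480, 353): z_contact = −27.77 − 110.66 + 2882.49 = 2744.05 ft.
Depth below ground = 2808.2 − 2744.05 = 64.2 ft.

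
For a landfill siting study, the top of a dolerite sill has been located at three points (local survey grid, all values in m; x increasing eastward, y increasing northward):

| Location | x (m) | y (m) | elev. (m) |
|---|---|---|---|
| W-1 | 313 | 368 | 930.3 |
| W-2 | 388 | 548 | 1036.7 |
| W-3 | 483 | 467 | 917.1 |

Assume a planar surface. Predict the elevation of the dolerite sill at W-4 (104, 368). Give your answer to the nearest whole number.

Let the plane be z = a·x + b·y + c.
W-2−W-1: 75a + 180b = 106.4;  W-3−W-1: 170a + 99b = −13.2.
Solving gives a = −0.55705, b = 0.82321.
Then c = 930.3 − a·313 − b·368 = 801.71.
At (104, 368): z = −57.9 + 302.9 + 801.71 = 1046.7 m.

1047 m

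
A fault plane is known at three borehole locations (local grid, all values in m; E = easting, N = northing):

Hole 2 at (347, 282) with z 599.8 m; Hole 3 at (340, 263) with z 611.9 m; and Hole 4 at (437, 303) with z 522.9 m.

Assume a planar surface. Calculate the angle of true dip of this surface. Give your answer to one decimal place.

Let the plane be z = a·E + b·N + c.
Hole 3−Hole 2: −7a − 19b = 12.1;  Hole 4−Hole 2: 90a + 21b = −76.9.
Solving gives a = −0.77223, b = −0.35234.
Gradient magnitude |∇z| = √(a² + b²) = √(0.59634 + 0.12414) = 0.84881.
True dip = arctan(0.84881) = 40.3°, dipping toward ENE (azimuth ≈ 065°).

40.3°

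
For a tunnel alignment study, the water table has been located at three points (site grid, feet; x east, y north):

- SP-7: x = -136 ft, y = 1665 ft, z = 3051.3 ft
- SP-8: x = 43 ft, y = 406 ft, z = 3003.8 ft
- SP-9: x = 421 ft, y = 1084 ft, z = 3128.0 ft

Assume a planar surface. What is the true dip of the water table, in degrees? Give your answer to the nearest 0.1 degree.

Two edge vectors: SP-7→SP-8 = (179, -1259, -47.5), SP-7→SP-9 = (557, -581, 76.7).
Normal n = (SP-7→SP-8) × (SP-7→SP-9) = (-124162.8, -40186.8, 597264).
So ∂z/∂x = −n_x/n_z = 0.20789 and ∂z/∂y = −n_y/n_z = 0.06728.
Gradient magnitude |∇z| = √(a² + b²) = √(0.04322 + 0.00453) = 0.21850.
True dip = arctan(0.21850) = 12.3°, dipping toward WSW (azimuth ≈ 252°).

12.3°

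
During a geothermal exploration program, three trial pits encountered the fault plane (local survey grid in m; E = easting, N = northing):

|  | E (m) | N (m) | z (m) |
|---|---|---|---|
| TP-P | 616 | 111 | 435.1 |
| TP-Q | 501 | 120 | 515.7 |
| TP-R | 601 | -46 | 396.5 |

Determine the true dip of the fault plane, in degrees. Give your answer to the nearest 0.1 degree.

Let the plane be z = a·E + b·N + c.
TP-Q−TP-P: −115a + 9b = 80.6;  TP-R−TP-P: −15a − 157b = −38.6.
Solving gives a = −0.67657, b = 0.31050.
Gradient magnitude |∇z| = √(a² + b²) = √(0.45775 + 0.09641) = 0.74442.
True dip = arctan(0.74442) = 36.7°, dipping toward ESE (azimuth ≈ 115°).

36.7°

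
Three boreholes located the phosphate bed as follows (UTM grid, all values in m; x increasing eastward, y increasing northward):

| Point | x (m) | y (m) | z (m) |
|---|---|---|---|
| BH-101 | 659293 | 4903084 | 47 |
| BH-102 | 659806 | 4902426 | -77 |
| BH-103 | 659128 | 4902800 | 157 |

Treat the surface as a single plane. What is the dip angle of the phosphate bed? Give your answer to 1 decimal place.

Two edge vectors: BH-101→BH-102 = (513, -658, -124), BH-101→BH-103 = (-165, -284, 110).
Normal n = (BH-101→BH-102) × (BH-101→BH-103) = (-107596, -35970, -254262).
So ∂z/∂x = −n_x/n_z = −0.42317 and ∂z/∂y = −n_y/n_z = −0.14147.
Gradient magnitude |∇z| = √(a² + b²) = √(0.17907 + 0.02001) = 0.44619.
True dip = arctan(0.44619) = 24.0°, dipping toward ENE (azimuth ≈ 072°).

24.0°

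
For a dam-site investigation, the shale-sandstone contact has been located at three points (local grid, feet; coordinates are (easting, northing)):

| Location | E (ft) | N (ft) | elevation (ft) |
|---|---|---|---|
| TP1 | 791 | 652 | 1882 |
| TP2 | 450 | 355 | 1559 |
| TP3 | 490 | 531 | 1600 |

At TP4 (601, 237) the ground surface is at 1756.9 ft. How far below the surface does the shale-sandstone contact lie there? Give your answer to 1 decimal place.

60.4 ft

Two edge vectors: TP1→TP2 = (-341, -297, -323), TP1→TP3 = (-301, -121, -282).
Normal n = (TP1→TP2) × (TP1→TP3) = (44671, 1061, -48136).
So ∂z/∂E = −n_x/n_z = 0.92802 and ∂z/∂N = −n_y/n_z = 0.02204.
Intercept c from TP1: 1882 − 734.06 − 14.37 = 1133.57.
At (601, 237): z_contact = 557.74 + 5.22 + 1133.57 = 1696.53 ft.
Depth below ground = 1756.9 − 1696.53 = 60.4 ft.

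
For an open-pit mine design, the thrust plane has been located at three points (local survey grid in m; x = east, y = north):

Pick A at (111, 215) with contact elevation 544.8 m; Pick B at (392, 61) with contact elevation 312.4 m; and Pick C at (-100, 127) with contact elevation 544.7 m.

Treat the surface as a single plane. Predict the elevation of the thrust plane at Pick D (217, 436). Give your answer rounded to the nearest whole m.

696 m

Let the plane be z = a·x + b·y + c.
Pick B−Pick A: 281a − 154b = −232.4;  Pick C−Pick A: −211a − 88b = −0.1.
Solving gives a = −0.35713, b = 0.85744.
Then c = 544.8 − a·111 − b·215 = 400.09.
At (217, 436): z = −77.5 + 373.8 + 400.09 = 696.4 m.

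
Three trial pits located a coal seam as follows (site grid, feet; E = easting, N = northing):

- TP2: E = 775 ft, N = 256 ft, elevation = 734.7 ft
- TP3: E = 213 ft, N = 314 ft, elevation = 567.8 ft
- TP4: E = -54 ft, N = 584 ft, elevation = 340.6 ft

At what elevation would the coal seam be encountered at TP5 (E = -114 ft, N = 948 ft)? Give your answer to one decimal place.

104.5 ft

Two edge vectors: TP2→TP3 = (-562, 58, -166.9), TP2→TP4 = (-829, 328, -394.1).
Normal n = (TP2→TP3) × (TP2→TP4) = (31885.4, -83124.1, -136254).
So ∂z/∂E = −n_x/n_z = 0.23401 and ∂z/∂N = −n_y/n_z = −0.61007.
Intercept c from TP2: 734.7 − 181.36 + 156.18 = 709.52.
At (-114, 948): z = −26.7 − 578.3 + 709.52 = 104.5 ft.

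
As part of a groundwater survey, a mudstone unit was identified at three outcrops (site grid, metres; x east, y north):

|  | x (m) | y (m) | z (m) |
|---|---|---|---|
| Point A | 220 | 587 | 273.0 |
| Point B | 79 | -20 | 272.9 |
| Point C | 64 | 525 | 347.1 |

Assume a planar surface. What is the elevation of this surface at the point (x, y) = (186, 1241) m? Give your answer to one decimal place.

Let the plane be z = a·x + b·y + c.
Point B−Point A: −141a − 607b = −0.1;  Point C−Point A: −156a − 62b = 74.1.
Solving gives a = −0.523385, b = 0.121742.
Then c = 273 − a·220 − b·587 = 316.68.
At (186, 1241): z = −97.3 + 151.1 + 316.68 = 370.4 m.

370.4 m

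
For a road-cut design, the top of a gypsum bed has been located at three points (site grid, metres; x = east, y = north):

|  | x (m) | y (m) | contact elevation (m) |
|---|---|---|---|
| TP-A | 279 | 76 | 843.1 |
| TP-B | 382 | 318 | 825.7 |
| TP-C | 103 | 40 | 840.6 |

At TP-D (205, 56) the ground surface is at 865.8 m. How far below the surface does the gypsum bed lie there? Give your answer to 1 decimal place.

23.3 m

Two edge vectors: TP-A→TP-B = (103, 242, -17.4), TP-A→TP-C = (-176, -36, -2.5).
Normal n = (TP-A→TP-B) × (TP-A→TP-C) = (-1231.4, 3319.9, 38884).
So ∂z/∂x = −n_x/n_z = 0.03167 and ∂z/∂y = −n_y/n_z = −0.08538.
Intercept c from TP-A: 843.1 − 8.84 + 6.49 = 840.75.
At (205, 56): z_contact = 6.49 − 4.78 + 840.75 = 842.46 m.
Depth below ground = 865.8 − 842.46 = 23.3 m.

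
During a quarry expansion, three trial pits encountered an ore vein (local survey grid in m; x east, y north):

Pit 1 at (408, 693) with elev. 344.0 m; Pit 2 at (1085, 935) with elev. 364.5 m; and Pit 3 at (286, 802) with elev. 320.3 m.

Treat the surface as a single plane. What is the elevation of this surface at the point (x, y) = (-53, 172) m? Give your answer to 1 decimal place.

376.7 m

Let the plane be z = a·x + b·y + c.
Pit 2−Pit 1: 677a + 242b = 20.5;  Pit 3−Pit 1: −122a + 109b = −23.7.
Solving gives a = 0.077140, b = −0.131091.
Then c = 344 − a·408 − b·693 = 403.37.
At (-53, 172): z = −4.1 − 22.5 + 403.37 = 376.7 m.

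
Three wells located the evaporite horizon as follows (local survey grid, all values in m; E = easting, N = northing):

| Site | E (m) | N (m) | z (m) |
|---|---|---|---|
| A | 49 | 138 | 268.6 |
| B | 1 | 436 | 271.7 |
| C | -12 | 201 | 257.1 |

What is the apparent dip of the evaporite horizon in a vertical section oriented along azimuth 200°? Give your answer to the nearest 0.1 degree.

Let the plane be z = a·E + b·N + c.
B−A: −48a + 298b = 3.1;  C−A: −61a + 63b = −11.5.
Solving gives a = 0.23903, b = 0.04890.
Unit vector along 200° is (sin 200°, cos 200°) = (-0.3420, -0.9397).
Slope in that direction = a·(-0.3420) + b·(-0.9397) = −0.12771.
Apparent dip = arctan|0.12771| = 7.3° (true dip is 13.7°, so apparent ≤ true as expected).

7.3°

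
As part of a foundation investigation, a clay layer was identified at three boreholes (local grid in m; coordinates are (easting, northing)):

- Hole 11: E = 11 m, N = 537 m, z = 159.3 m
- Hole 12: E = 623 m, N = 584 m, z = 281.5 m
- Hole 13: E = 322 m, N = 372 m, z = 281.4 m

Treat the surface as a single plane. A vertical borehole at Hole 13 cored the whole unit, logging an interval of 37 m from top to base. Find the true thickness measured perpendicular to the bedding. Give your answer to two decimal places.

34.49 m

Two edge vectors: Hole 11→Hole 12 = (612, 47, 122.2), Hole 11→Hole 13 = (311, -165, 122.1).
Normal n = (Hole 11→Hole 12) × (Hole 11→Hole 13) = (25901.7, -36721, -115597).
So ∂z/∂E = −n_x/n_z = 0.22407 and ∂z/∂N = −n_y/n_z = −0.31766.
|∇z| = √(a²+b²) = 0.38874, so dip δ = arctan(0.38874) = 21.24°.
True thickness = vertical thickness × cos δ = 37 × cos 21.24° = 34.49 m.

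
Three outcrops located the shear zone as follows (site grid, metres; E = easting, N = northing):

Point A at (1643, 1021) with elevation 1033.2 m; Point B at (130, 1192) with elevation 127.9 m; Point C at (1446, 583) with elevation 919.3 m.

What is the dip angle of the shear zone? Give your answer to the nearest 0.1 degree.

30.9°

Let the plane be z = a·E + b·N + c.
Point B−Point A: −1513a + 171b = −905.3;  Point C−Point A: −197a − 438b = −113.9.
Solving gives a = 0.59737, b = −0.00864.
Gradient magnitude |∇z| = √(a² + b²) = √(0.35685 + 0.00007) = 0.59743.
True dip = arctan(0.59743) = 30.9°, dipping toward W (azimuth ≈ 271°).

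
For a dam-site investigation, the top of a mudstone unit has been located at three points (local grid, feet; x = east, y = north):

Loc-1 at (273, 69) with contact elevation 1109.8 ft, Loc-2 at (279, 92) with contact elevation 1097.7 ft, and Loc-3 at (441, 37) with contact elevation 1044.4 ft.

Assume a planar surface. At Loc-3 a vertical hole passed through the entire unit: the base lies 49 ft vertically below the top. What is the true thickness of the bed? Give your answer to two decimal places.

Let the plane be z = a·x + b·y + c.
Loc-2−Loc-1: 6a + 23b = −12.1;  Loc-3−Loc-1: 168a − 32b = −65.4.
Solving gives a = −0.46632, b = −0.40444.
|∇z| = √(a²+b²) = 0.61727, so dip δ = arctan(0.61727) = 31.69°.
True thickness = vertical thickness × cos δ = 49 × cos 31.69° = 41.70 ft.

41.70 ft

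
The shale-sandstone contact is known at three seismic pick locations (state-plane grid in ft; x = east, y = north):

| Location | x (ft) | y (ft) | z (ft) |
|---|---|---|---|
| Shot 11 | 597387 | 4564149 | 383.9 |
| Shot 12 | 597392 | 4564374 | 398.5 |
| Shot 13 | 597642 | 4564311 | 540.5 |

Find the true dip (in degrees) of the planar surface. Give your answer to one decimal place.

30.3°

Two edge vectors: Shot 11→Shot 12 = (5, 225, 14.6), Shot 11→Shot 13 = (255, 162, 156.6).
Normal n = (Shot 11→Shot 12) × (Shot 11→Shot 13) = (32869.8, 2940, -56565).
So ∂z/∂x = −n_x/n_z = 0.58110 and ∂z/∂y = −n_y/n_z = 0.05198.
Gradient magnitude |∇z| = √(a² + b²) = √(0.33767 + 0.00270) = 0.58342.
True dip = arctan(0.58342) = 30.3°, dipping toward W (azimuth ≈ 265°).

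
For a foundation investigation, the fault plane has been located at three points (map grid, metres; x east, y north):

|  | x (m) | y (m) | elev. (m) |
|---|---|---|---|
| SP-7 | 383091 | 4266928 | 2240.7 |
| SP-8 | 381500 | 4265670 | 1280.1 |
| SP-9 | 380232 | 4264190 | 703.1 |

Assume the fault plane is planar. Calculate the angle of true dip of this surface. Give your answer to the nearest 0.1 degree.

44.9°

Two edge vectors: SP-7→SP-8 = (-1591, -1258, -960.6), SP-7→SP-9 = (-2859, -2738, -1537.6).
Normal n = (SP-7→SP-8) × (SP-7→SP-9) = (-695822, 300033.8, 759536).
So ∂z/∂x = −n_x/n_z = 0.91611 and ∂z/∂y = −n_y/n_z = −0.39502.
Gradient magnitude |∇z| = √(a² + b²) = √(0.83927 + 0.15604) = 0.99765.
True dip = arctan(0.99765) = 44.9°, dipping toward WNW (azimuth ≈ 293°).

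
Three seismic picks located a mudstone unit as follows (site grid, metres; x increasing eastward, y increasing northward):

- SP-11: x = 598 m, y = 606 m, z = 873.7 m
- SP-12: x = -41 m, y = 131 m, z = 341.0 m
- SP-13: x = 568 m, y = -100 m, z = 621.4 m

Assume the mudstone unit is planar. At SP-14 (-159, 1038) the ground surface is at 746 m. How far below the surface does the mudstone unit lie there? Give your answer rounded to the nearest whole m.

173 m

Let the plane be z = a·x + b·y + c.
SP-12−SP-11: −639a − 475b = −532.7;  SP-13−SP-11: −30a − 706b = −252.3.
Solving gives a = 0.58653, b = 0.33244.
Then c = 873.7 − a·598 − b·606 = 321.50.
At (-159, 1038): z_contact = −93.3 + 345.1 + 321.50 = 573.3 m.
Depth below ground = 746 − 573.3 = 173 m.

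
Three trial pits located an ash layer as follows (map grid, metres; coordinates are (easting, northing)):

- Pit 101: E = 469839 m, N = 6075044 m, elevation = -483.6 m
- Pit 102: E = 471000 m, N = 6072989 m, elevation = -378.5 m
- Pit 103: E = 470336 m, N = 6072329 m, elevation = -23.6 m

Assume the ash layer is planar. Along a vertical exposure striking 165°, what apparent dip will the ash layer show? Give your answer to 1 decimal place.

Two edge vectors: Pit 101→Pit 102 = (1161, -2055, 105.1), Pit 101→Pit 103 = (497, -2715, 460).
Normal n = (Pit 101→Pit 102) × (Pit 101→Pit 103) = (-659953.5, -481825.3, -2130780).
So ∂z/∂E = −n_x/n_z = −0.30972 and ∂z/∂N = −n_y/n_z = −0.22613.
Unit vector along 165° is (sin 165°, cos 165°) = (0.2588, -0.9659).
Slope in that direction = a·(0.2588) + b·(-0.9659) = 0.13826.
Apparent dip = arctan|0.13826| = 7.9° (true dip is 21.0°, so apparent ≤ true as expected).

7.9°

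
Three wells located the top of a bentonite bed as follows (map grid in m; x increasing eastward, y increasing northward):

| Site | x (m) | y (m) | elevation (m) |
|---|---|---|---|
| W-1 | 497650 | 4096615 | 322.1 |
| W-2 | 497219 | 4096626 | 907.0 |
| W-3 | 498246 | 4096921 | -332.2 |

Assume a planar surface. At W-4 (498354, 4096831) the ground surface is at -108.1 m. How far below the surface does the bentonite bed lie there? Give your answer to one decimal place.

Two edge vectors: W-1→W-2 = (-431, 11, 584.9), W-1→W-3 = (596, 306, -654.3).
Normal n = (W-1→W-2) × (W-1→W-3) = (-186176.7, 66597.1, -138442).
So ∂z/∂x = −n_x/n_z = −1.344799266 and ∂z/∂y = −n_y/n_z = 0.481046937.
Intercept c from W-1: 322.1 + 669239.35 − 1970664.10 = −1301102.64.
At (498354, 4096831): z_contact = −670186.09 + 1970768.00 − 1301102.64 = -520.73 m.
Depth below ground = -108.1 − (-520.73) = 412.6 m.

412.6 m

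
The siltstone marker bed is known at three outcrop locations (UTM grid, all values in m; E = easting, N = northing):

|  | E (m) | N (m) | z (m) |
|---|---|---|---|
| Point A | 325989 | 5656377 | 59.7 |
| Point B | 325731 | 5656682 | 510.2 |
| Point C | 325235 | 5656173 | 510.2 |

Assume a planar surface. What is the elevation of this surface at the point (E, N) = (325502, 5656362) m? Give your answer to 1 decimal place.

443.0 m

Let the plane be z = a·E + b·N + c.
Point B−Point A: −258a + 305b = 450.5;  Point C−Point A: −754a − 204b = 450.5.
Solving gives a = −0.811404378, b = 0.790680887.
Then c = 59.7 − a·325989 − b·5656377 = −4207820.58.
At (325502, 5656362): z = −264113.7 + 4472377.3 − 4207820.58 = 443.0 m.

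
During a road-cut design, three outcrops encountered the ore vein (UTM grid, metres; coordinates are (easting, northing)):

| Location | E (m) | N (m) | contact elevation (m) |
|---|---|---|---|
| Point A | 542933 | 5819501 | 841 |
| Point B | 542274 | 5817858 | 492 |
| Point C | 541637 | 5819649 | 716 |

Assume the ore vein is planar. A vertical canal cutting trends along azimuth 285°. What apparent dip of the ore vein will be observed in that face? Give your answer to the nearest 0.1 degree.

Let the plane be z = a·E + b·N + c.
Point B−Point A: −659a − 1643b = −349;  Point C−Point A: −1296a + 148b = −125.
Solving gives a = 0.11542, b = 0.16612.
Unit vector along 285° is (sin 285°, cos 285°) = (-0.9659, 0.2588).
Slope in that direction = a·(-0.9659) + b·(0.2588) = −0.06849.
Apparent dip = arctan|0.06849| = 3.9° (true dip is 11.4°, so apparent ≤ true as expected).

3.9°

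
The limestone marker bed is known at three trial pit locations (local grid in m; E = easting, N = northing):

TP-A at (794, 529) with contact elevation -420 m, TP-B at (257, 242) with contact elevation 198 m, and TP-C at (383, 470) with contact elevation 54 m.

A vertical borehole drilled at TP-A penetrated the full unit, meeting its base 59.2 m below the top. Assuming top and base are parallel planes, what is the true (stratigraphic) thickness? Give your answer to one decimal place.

Two edge vectors: TP-A→TP-B = (-537, -287, 618), TP-A→TP-C = (-411, -59, 474).
Normal n = (TP-A→TP-B) × (TP-A→TP-C) = (-99576, 540, -86274).
So ∂z/∂E = −n_x/n_z = −1.15418 and ∂z/∂N = −n_y/n_z = 0.00626.
|∇z| = √(a²+b²) = 1.15420, so dip δ = arctan(1.15420) = 49.09°.
True thickness = vertical thickness × cos δ = 59.2 × cos 49.09° = 38.8 m.

38.8 m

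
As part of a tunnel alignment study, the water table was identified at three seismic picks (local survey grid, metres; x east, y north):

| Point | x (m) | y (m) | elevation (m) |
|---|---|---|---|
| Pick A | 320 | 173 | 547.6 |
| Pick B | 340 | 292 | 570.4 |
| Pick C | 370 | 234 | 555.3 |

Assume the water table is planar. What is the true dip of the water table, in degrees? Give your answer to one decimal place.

Let the plane be z = a·x + b·y + c.
Pick B−Pick A: 20a + 119b = 22.8;  Pick C−Pick A: 50a + 61b = 7.7.
Solving gives a = −0.10032, b = 0.20846.
Gradient magnitude |∇z| = √(a² + b²) = √(0.01006 + 0.04345) = 0.23134.
True dip = arctan(0.23134) = 13.0°, dipping toward SSE (azimuth ≈ 154°).

13.0°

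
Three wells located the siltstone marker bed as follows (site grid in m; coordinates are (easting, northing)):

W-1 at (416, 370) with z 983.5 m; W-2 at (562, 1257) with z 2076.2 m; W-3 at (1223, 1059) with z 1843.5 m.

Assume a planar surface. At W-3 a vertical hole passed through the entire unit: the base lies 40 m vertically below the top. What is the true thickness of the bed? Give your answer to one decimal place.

Two edge vectors: W-1→W-2 = (146, 887, 1092.7), W-1→W-3 = (807, 689, 860).
Normal n = (W-1→W-2) × (W-1→W-3) = (9949.7, 756248.9, -615215).
So ∂z/∂E = −n_x/n_z = 0.01617 and ∂z/∂N = −n_y/n_z = 1.22924.
|∇z| = √(a²+b²) = 1.22935, so dip δ = arctan(1.22935) = 50.87°.
True thickness = vertical thickness × cos δ = 40 × cos 50.87° = 25.2 m.

25.2 m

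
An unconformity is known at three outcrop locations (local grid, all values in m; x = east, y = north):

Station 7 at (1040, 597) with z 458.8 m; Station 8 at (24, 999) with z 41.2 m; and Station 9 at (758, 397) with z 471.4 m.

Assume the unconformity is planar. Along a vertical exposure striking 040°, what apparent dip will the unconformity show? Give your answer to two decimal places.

8.90°

Two edge vectors: Station 7→Station 8 = (-1016, 402, -417.6), Station 7→Station 9 = (-282, -200, 12.6).
Normal n = (Station 7→Station 8) × (Station 7→Station 9) = (-78454.8, 130564.8, 316564).
So ∂z/∂x = −n_x/n_z = 0.24783 and ∂z/∂y = −n_y/n_z = −0.41244.
Unit vector along 040° is (sin 40°, cos 40°) = (0.6428, 0.7660).
Slope in that direction = a·(0.6428) + b·(0.7660) = −0.15665.
Apparent dip = arctan|0.15665| = 8.90° (true dip is 25.7°, so apparent ≤ true as expected).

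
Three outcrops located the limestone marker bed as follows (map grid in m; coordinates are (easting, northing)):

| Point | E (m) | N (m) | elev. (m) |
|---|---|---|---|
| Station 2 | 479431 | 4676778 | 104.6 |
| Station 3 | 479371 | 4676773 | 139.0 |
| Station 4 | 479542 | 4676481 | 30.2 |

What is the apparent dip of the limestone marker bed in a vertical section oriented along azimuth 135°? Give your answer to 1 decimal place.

23.4°

Let the plane be z = a·E + b·N + c.
Station 3−Station 2: −60a − 5b = 34.4;  Station 4−Station 2: 111a − 297b = −74.4.
Solving gives a = −0.57626, b = 0.03513.
Unit vector along 135° is (sin 135°, cos 135°) = (0.7071, -0.7071).
Slope in that direction = a·(0.7071) + b·(-0.7071) = −0.43232.
Apparent dip = arctan|0.43232| = 23.4° (true dip is 30.0°, so apparent ≤ true as expected).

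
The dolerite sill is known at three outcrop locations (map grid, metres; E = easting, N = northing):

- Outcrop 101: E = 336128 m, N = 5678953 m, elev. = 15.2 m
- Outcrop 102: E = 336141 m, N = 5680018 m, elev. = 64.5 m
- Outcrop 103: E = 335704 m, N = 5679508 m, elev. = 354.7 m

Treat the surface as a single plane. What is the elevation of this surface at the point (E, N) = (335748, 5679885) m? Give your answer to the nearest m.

343 m

Two edge vectors: Outcrop 101→Outcrop 102 = (13, 1065, 49.3), Outcrop 101→Outcrop 103 = (-424, 555, 339.5).
Normal n = (Outcrop 101→Outcrop 102) × (Outcrop 101→Outcrop 103) = (334206, -25316.7, 458775).
So ∂z/∂E = −n_x/n_z = −0.72847474 and ∂z/∂N = −n_y/n_z = 0.05518326.
Intercept c from Outcrop 101: 15.2 + 244860.76 − 313383.14 = −68507.18.
At (335748, 5679885): z = −244583.9 + 313434.6 − 68507.18 = 343.5 m.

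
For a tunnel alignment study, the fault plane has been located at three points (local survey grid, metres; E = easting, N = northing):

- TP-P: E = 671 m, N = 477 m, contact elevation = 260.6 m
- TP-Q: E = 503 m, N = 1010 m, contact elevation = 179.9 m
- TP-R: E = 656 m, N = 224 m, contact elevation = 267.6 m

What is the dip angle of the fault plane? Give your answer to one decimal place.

Two edge vectors: TP-P→TP-Q = (-168, 533, -80.7), TP-P→TP-R = (-15, -253, 7).
Normal n = (TP-P→TP-Q) × (TP-P→TP-R) = (-16686.1, 2386.5, 50499).
So ∂z/∂E = −n_x/n_z = 0.33042 and ∂z/∂N = −n_y/n_z = −0.04726.
Gradient magnitude |∇z| = √(a² + b²) = √(0.10918 + 0.00223) = 0.33379.
True dip = arctan(0.33379) = 18.5°, dipping toward W (azimuth ≈ 278°).

18.5°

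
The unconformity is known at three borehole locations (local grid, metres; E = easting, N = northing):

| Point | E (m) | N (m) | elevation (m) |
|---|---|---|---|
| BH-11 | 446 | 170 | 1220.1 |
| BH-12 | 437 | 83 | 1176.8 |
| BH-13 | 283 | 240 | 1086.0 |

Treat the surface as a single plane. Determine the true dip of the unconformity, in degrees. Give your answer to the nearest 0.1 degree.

46.9°

Let the plane be z = a·E + b·N + c.
BH-12−BH-11: −9a − 87b = −43.3;  BH-13−BH-11: −163a + 70b = −134.1.
Solving gives a = 0.99235, b = 0.39504.
Gradient magnitude |∇z| = √(a² + b²) = √(0.98476 + 0.15606) = 1.06809.
True dip = arctan(1.06809) = 46.9°, dipping toward WSW (azimuth ≈ 248°).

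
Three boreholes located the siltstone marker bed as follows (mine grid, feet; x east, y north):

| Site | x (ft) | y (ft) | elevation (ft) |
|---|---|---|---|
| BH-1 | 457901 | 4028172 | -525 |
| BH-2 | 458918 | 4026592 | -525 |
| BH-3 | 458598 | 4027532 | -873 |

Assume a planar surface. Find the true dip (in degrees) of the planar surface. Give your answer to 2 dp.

Let the plane be z = a·x + b·y + c.
BH-2−BH-1: 1017a − 1580b = 0;  BH-3−BH-1: 697a − 640b = −348.
Solving gives a = −1.22084, b = −0.78582.
Gradient magnitude |∇z| = √(a² + b²) = √(1.49044 + 0.61751) = 1.45188.
True dip = arctan(1.45188) = 55.44°, dipping toward ENE (azimuth ≈ 057°).

55.44°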